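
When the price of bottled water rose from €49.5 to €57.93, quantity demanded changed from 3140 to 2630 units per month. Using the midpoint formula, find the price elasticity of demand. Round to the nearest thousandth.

%ΔQ = (2630 − 3140)/[(3140 + 2630)/2] = -510/2885 ≈ -0.1768.
%Δp = (57.93 − 49.5)/[(49.5 + 57.93)/2] = 8.43/53.715 ≈ 0.1569.
Arc elasticity E = %ΔQ/%Δp ≈ -0.1768/0.1569 ≈ -1.126.
|E| > 1: demand is elastic over this range.

-1.126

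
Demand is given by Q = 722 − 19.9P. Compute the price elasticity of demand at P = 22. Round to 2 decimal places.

At P = 22, Q = 284.2.
dQ/dP = −19.9.
Point elasticity E = (dQ/dP)·(P/Q) = -19.9 × 22/284.2 ≈ -1.54.
|E| > 1, so demand is elastic at this price.

-1.54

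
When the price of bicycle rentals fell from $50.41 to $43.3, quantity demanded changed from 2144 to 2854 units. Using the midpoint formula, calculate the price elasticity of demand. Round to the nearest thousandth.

%Δq = (2854 − 2144)/[(2144 + 2854)/2] = 710/2499 ≈ 0.2841.
%ΔP = (43.3 − 50.41)/[(50.41 + 43.3)/2] = -7.11/46.855 ≈ -0.1517.
Arc elasticity E = %Δq/%ΔP ≈ 0.2841/-0.1517 ≈ -1.872.
|E| > 1: demand is elastic over this range.

-1.872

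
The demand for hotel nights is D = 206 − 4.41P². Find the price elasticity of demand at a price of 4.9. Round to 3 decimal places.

At P = 4.9, D = 100.1159.
dD/dP = −2·4.41·P = −43.218.
Point elasticity E = (dD/dP)·(P/D) = -43.218 × 4.9/100.1159 ≈ -2.115.
|E| > 1, so demand is elastic at this price.

-2.115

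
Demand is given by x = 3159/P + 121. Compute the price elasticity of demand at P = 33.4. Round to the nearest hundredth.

-0.44

At P = 33.4, x = 215.5808.
dx/dP = −3159/P² = −2.8318.
Point elasticity E = (dx/dP)·(P/x) = -2.8318 × 33.4/215.5808 ≈ -0.44.
|E| < 1, so demand is inelastic at this price.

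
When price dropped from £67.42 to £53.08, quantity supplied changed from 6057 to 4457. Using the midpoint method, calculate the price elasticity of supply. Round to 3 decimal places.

1.279

%ΔQ = (4457 − 6057)/[(6057 + 4457)/2] = -1600/5257 ≈ -0.3044.
%Δp = (53.08 − 67.42)/[(67.42 + 53.08)/2] = -14.34/60.25 ≈ -0.2380.
Arc elasticity E = %ΔQ/%Δp ≈ -0.3044/-0.2380 ≈ 1.279.
|E| > 1: supply is elastic over this range.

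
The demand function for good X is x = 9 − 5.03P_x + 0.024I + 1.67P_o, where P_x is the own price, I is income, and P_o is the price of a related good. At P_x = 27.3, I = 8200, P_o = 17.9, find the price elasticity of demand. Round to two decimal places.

-1.40

At the given point, x = 9 − 5.03(27.3) + 0.024(8200) + 1.67(17.9) = 9 − 137.319 + 196.8 + 29.893 = 98.374.
∂x/∂P_x = −5.03, so E_p = (−5.03)·(27.3/98.374) ≈ -1.40.
|E_p| > 1: demand is elastic.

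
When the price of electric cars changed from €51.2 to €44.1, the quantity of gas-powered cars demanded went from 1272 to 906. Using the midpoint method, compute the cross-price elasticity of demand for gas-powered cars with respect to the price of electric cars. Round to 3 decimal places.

%ΔQ_x = (906 − 1272)/[(1272+906)/2] = -366/1089 ≈ -0.3361.
%ΔP_y = (44.1 − 51.2)/[(51.2+44.1)/2] ≈ -0.1490.
E_xy = -0.3361/-0.1490 ≈ 2.256.
E_xy > 0, so gas-powered cars and electric cars are substitutes.

2.256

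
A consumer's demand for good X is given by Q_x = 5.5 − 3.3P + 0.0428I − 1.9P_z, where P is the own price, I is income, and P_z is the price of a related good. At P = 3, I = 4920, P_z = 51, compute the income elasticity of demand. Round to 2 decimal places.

1.93

Q_x = 5.5 − 3.3(3) + 0.0428(4920) − 1.9(51) = 5.5 − 9.9 + 210.576 − 96.9 = 109.276.
∂Q_x/∂I = +0.0428, so E_I = 0.0428·(4920/109.276) ≈ 1.93.
E_I > 1: normal good (luxury).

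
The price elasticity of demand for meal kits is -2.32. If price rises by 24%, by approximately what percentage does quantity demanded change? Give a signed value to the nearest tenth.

-55.7

%ΔQ ≈ E × %ΔP = (-2.32) × (24%) ≈ -55.7%.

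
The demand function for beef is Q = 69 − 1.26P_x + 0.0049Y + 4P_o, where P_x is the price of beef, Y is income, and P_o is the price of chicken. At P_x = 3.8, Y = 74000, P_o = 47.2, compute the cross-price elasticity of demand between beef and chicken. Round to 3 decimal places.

0.307

First evaluate Q: 69 − 1.26(3.8) + 0.0049(74000) + 4(47.2) = 69 − 4.788 + 362.6 + 188.8 = 615.612.
∂Q/∂P_o = +4, so E_xy = 4·(47.2/615.612) ≈ 0.307.
E_xy > 0: the goods are substitutes.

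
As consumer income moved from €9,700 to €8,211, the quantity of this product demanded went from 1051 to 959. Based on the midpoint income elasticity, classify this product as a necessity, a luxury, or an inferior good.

necessity

%ΔQ = (959 − 1051)/[(1051+959)/2] = -92/1005 ≈ -0.0915.
%ΔI = (8,211 − 9,700)/[(9,700+8,211)/2] = -1489/8955.5 ≈ -0.1663.
E_I = %ΔQ/%ΔI ≈ 0.551.
E_I ∈ (0,1): normal good (necessity).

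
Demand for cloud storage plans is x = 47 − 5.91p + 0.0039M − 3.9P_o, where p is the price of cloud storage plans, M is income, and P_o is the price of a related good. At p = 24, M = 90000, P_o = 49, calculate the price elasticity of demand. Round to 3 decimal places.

Evaluating quantity at (p, M, P_o) gives x = 47 − 5.91(24) + 0.0039(90000) − 3.9(49) = 47 − 141.84 + 351 − 191.1 = 65.06.
∂x/∂p = −5.91, so E_p = (−5.91)·(24/65.06) ≈ -2.180.
|E_p| > 1: demand is elastic.

-2.180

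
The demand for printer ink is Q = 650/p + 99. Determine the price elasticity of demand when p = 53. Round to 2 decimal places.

At p = 53, Q = 111.2642.
dQ/dp = −650/p² = −0.2314.
Point elasticity E = (dQ/dp)·(p/Q) = -0.2314 × 53/111.2642 ≈ -0.11.
|E| < 1, so demand is inelastic at this price.

-0.11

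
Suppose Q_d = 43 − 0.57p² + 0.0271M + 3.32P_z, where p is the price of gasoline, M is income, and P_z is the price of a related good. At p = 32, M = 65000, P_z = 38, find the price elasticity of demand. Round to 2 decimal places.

At the given point, Q_d = 43 − 0.57(32)² + 0.0271(65000) + 3.32(38) = 43 − 583.68 + 1761.5 + 126.16 = 1346.98.
∂Q_d/∂p = −2·0.57·p = -36.48, so E_p = -36.48·(32/1346.98) ≈ -0.87.
|E_p| < 1: demand is inelastic.

-0.87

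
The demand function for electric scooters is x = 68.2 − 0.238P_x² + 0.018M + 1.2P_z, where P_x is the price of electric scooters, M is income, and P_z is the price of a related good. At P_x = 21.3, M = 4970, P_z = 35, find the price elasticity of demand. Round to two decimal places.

-2.36

Evaluating quantity at (P_x, M, P_z) gives x = 68.2 − 0.238(21.3)² + 0.018(4970) + 1.2(35) = 68.2 − 107.9782 + 89.46 + 42 = 91.6818.
∂x/∂P_x = −2·0.238·P_x = -10.1388, so E_p = -10.1388·(21.3/91.6818) ≈ -2.36.
|E_p| > 1: demand is elastic.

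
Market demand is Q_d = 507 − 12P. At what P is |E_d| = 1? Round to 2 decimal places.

For linear demand Q_d = a − bP, E = −bP/(a − bP). |E| = 1 ⇒ bP = a − bP ⇒ P = a/(2b).
P = 507/(2·12) ≈ 21.13.

21.13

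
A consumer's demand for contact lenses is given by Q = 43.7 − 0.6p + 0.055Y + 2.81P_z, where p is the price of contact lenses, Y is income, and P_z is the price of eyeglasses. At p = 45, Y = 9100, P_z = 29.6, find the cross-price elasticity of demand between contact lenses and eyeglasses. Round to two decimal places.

At the given point, Q = 43.7 − 0.6(45) + 0.055(9100) + 2.81(29.6) = 43.7 − 27 + 500.5 + 83.176 = 600.376.
∂Q/∂P_z = +2.81, so E_xy = 2.81·(29.6/600.376) ≈ 0.14.
E_xy > 0: the goods are substitutes.

0.14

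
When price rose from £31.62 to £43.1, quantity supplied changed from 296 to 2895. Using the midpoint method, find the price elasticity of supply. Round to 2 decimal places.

%Δq = (2895 − 296)/[(296 + 2895)/2] = 2599/1595.5 ≈ 1.6290.
%ΔP = (43.1 − 31.62)/[(31.62 + 43.1)/2] = 11.48/37.36 ≈ 0.3073.
Arc elasticity E = %Δq/%ΔP ≈ 1.6290/0.3073 ≈ 5.30.
|E| > 1: supply is elastic over this range.

5.30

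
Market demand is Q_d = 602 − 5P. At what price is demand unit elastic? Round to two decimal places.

For linear demand Q_d = a − bP, E = −bP/(a − bP). |E| = 1 ⇒ bP = a − bP ⇒ P = a/(2b).
P = 602/(2·5) = 60.20.

60.20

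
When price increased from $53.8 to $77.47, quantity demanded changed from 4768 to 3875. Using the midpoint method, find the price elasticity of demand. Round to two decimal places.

-0.57

%Δq = (3875 − 4768)/[(4768 + 3875)/2] = -893/4321.5 ≈ -0.2066.
%ΔP = (77.47 − 53.8)/[(53.8 + 77.47)/2] = 23.67/65.635 ≈ 0.3606.
Arc elasticity E = %Δq/%ΔP ≈ -0.2066/0.3606 ≈ -0.57.
|E| < 1: demand is inelastic over this range.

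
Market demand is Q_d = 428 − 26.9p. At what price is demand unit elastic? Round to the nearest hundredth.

7.96

For linear demand Q_d = a − bp, E = −bp/(a − bp). |E| = 1 ⇒ bp = a − bp ⇒ p = a/(2b).
p = 428/(2·26.9) ≈ 7.96.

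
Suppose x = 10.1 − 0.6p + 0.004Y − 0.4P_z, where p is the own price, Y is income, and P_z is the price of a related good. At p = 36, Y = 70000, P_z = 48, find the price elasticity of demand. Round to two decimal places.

-0.09

At the given point, x = 10.1 − 0.6(36) + 0.004(70000) − 0.4(48) = 10.1 − 21.6 + 280 − 19.2 = 249.3.
∂x/∂p = −0.6, so E_p = (−0.6)·(36/249.3) ≈ -0.09.
|E_p| < 1: demand is inelastic.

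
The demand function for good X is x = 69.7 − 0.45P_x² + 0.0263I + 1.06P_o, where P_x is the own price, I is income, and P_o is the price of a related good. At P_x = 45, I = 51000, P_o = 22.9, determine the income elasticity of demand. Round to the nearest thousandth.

2.560

Evaluating quantity at (P_x, I, P_o) gives x = 69.7 − 0.45(45)² + 0.0263(51000) + 1.06(22.9) = 69.7 − 911.25 + 1341.3 + 24.274 = 524.024.
∂x/∂I = +0.0263, so E_I = 0.0263·(51000/524.024) ≈ 2.560.
E_I > 1: normal good (luxury).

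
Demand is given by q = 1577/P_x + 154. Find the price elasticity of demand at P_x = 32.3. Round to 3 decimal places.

-0.241

At P_x = 32.3, q = 202.8235.
dq/dP_x = −1577/P_x² = −1.5116.
Point elasticity E = (dq/dP_x)·(P_x/q) = -1.5116 × 32.3/202.8235 ≈ -0.241.
|E| < 1, so demand is inelastic at this price.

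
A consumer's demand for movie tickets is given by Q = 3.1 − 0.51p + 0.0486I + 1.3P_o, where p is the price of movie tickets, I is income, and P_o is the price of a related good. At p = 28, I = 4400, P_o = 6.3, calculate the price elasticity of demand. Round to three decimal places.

First evaluate Q: 3.1 − 0.51(28) + 0.0486(4400) + 1.3(6.3) = 3.1 − 14.28 + 213.84 + 8.19 = 210.85.
∂Q/∂p = −0.51, so E_p = (−0.51)·(28/210.85) ≈ -0.068.
|E_p| < 1: demand is inelastic.

-0.068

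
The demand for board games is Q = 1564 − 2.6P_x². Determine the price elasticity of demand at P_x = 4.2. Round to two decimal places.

-0.06

At P_x = 4.2, Q = 1518.136.
dQ/dP_x = −2·2.6·P_x = −21.84.
Point elasticity E = (dQ/dP_x)·(P_x/Q) = -21.84 × 4.2/1518.136 ≈ -0.06.
|E| < 1, so demand is inelastic at this price.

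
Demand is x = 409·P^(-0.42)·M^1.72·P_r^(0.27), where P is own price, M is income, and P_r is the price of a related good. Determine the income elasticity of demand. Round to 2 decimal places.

1.72

For a Cobb–Douglas (constant-elasticity) form x = A·M^α·…, the elasticity with respect to M equals the exponent α at every point.
Here the exponent on M is 1.72, so the income elasticity of demand is 1.72.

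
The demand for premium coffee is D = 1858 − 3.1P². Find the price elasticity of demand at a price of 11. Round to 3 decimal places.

At P = 11, D = 1482.9.
dD/dP = −2·3.1·P = −68.2.
Point elasticity E = (dD/dP)·(P/D) = -68.2 × 11/1482.9 ≈ -0.506.
|E| < 1, so demand is inelastic at this price.

-0.506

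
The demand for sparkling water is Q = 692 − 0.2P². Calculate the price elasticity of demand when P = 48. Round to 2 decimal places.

-3.99

At P = 48, Q = 231.2.
dQ/dP = −2·0.2·P = −19.2.
Point elasticity E = (dQ/dP)·(P/Q) = -19.2 × 48/231.2 ≈ -3.99.
|E| > 1, so demand is elastic at this price.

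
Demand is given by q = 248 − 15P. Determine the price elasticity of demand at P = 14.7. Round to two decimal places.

At P = 14.7, q = 27.5.
dq/dP = −15.
Point elasticity E = (dq/dP)·(P/q) = -15 × 14.7/27.5 ≈ -8.02.
|E| > 1, so demand is elastic at this price.

-8.02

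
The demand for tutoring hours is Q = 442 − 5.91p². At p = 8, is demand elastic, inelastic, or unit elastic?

At p = 8, Q = 63.76.
dQ/dp = −2·5.91·p = −94.56.
Point elasticity E = (dQ/dp)·(p/Q) = -94.56 × 8/63.76 ≈ -11.864.
|E| ≈ 11.864 > 1, so demand is elastic.

elastic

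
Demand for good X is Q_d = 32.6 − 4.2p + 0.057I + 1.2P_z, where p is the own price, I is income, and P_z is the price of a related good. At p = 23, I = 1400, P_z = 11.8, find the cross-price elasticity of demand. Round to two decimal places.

First evaluate Q_d: 32.6 − 4.2(23) + 0.057(1400) + 1.2(11.8) = 32.6 − 96.6 + 79.8 + 14.16 = 29.96.
∂Q_d/∂P_z = +1.2, so E_xy = 1.2·(11.8/29.96) ≈ 0.47.
E_xy > 0: the goods are substitutes.

0.47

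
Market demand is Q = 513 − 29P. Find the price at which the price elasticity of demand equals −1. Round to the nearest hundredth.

For linear demand Q = a − bP, E = −bP/(a − bP). |E| = 1 ⇒ bP = a − bP ⇒ P = a/(2b).
P = 513/(2·29) ≈ 8.84.

8.84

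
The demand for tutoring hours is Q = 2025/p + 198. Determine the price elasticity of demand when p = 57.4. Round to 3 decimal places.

-0.151

At p = 57.4, Q = 233.2787.
dQ/dp = −2025/p² = −0.6146.
Point elasticity E = (dQ/dp)·(p/Q) = -0.6146 × 57.4/233.2787 ≈ -0.151.
|E| < 1, so demand is inelastic at this price.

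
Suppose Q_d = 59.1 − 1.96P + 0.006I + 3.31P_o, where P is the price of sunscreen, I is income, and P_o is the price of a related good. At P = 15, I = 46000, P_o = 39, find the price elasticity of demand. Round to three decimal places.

At the given point, Q_d = 59.1 − 1.96(15) + 0.006(46000) + 3.31(39) = 59.1 − 29.4 + 276 + 129.09 = 434.79.
∂Q_d/∂P = −1.96, so E_p = (−1.96)·(15/434.79) ≈ -0.068.
|E_p| < 1: demand is inelastic.

-0.068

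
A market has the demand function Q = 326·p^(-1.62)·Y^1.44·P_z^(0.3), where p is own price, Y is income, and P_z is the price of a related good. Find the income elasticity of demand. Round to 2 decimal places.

For a Cobb–Douglas (constant-elasticity) form Q = A·Y^α·…, the elasticity with respect to Y equals the exponent α at every point.
Here the exponent on Y is 1.44, so the income elasticity of demand is 1.44.

1.44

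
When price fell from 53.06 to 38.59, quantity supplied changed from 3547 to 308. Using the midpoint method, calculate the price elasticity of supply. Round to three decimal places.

5.322

%Δq = (308 − 3547)/[(3547 + 308)/2] = -3239/1927.5 ≈ -1.6804.
%ΔP = (38.59 − 53.06)/[(53.06 + 38.59)/2] = -14.47/45.825 ≈ -0.3158.
Arc elasticity E = %Δq/%ΔP ≈ -1.6804/-0.3158 ≈ 5.322.
|E| > 1: supply is elastic over this range.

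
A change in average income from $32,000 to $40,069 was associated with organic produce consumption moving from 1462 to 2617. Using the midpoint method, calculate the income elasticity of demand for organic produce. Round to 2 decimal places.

2.53

%ΔQ = (2617 − 1462)/[(1462+2617)/2] = 1155/2039.5 ≈ 0.5663.
%ΔM = (40,069 − 32,000)/[(32,000+40,069)/2] = 8069/36034.5 ≈ 0.2239.
E_I = %ΔQ/%ΔM ≈ 2.53.
E_I > 1: normal good (luxury).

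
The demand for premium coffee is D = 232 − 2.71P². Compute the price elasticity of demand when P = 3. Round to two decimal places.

At P = 3, D = 207.61.
dD/dP = −2·2.71·P = −16.26.
Point elasticity E = (dD/dP)·(P/D) = -16.26 × 3/207.61 ≈ -0.23.
|E| < 1, so demand is inelastic at this price.

-0.23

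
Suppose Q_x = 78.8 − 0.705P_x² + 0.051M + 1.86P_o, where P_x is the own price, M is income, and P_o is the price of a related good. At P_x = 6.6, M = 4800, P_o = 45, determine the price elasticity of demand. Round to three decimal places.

-0.163

Q_x = 78.8 − 0.705(6.6)² + 0.051(4800) + 1.86(45) = 78.8 − 30.7098 + 244.8 + 83.7 = 376.5902.
∂Q_x/∂P_x = −2·0.705·P_x = -9.306, so E_p = -9.306·(6.6/376.5902) ≈ -0.163.
|E_p| < 1: demand is inelastic.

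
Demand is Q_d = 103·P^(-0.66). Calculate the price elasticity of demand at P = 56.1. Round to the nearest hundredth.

For a Cobb–Douglas (constant-elasticity) form Q_d = A·P^α·…, the elasticity with respect to P equals the exponent α at every point.
Here the exponent on P is -0.66, so the price elasticity of demand is -0.66.

-0.66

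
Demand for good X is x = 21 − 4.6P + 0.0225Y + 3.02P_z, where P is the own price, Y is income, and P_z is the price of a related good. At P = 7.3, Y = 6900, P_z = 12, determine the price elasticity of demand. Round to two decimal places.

At the given point, x = 21 − 4.6(7.3) + 0.0225(6900) + 3.02(12) = 21 − 33.58 + 155.25 + 36.24 = 178.91.
∂x/∂P = −4.6, so E_p = (−4.6)·(7.3/178.91) ≈ -0.19.
|E_p| < 1: demand is inelastic.

-0.19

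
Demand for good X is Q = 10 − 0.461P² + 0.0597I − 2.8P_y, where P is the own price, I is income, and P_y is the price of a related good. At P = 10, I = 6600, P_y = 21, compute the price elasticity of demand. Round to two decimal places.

-0.31

Q = 10 − 0.461(10)² + 0.0597(6600) − 2.8(21) = 10 − 46.1 + 394.02 − 58.8 = 299.12.
∂Q/∂P = −2·0.461·P = -9.22, so E_p = -9.22·(10/299.12) ≈ -0.31.
|E_p| < 1: demand is inelastic.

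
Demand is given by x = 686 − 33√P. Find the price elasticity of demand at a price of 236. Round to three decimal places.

At P = 236, x = 179.0444.
dx/dP = −33/(2√P) = −33/(2·15.3623).
Point elasticity E = (dx/dP)·(P/x) = -1.0741 × 236/179.0444 ≈ -1.416.
|E| > 1, so demand is elastic at this price.

-1.416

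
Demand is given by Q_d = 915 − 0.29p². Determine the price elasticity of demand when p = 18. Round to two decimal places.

At p = 18, Q_d = 821.04.
dQ_d/dp = −2·0.29·p = −10.44.
Point elasticity E = (dQ_d/dp)·(p/Q_d) = -10.44 × 18/821.04 ≈ -0.23.
|E| < 1, so demand is inelastic at this price.

-0.23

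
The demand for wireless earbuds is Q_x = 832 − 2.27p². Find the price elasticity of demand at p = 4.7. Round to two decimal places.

-0.13

At p = 4.7, Q_x = 781.8557.
dQ_x/dp = −2·2.27·p = −21.338.
Point elasticity E = (dQ_x/dp)·(p/Q_x) = -21.338 × 4.7/781.8557 ≈ -0.13.
|E| < 1, so demand is inelastic at this price.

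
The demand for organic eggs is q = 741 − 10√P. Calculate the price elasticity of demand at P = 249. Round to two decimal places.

At P = 249, q = 583.2027.
dq/dP = −10/(2√P) = −10/(2·15.7797).
Point elasticity E = (dq/dP)·(P/q) = -0.3169 × 249/583.2027 ≈ -0.14.
|E| < 1, so demand is inelastic at this price.

-0.14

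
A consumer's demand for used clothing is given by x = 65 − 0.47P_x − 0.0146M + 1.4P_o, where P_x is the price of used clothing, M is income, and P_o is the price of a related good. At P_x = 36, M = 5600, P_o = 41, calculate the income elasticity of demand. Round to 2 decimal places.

-3.45

At the given point, x = 65 − 0.47(36) − 0.0146(5600) + 1.4(41) = 65 − 16.92 − 81.76 + 57.4 = 23.72.
∂x/∂M = −0.0146, so E_I = -0.0146·(5600/23.72) ≈ -3.45.
E_I < 0: inferior good.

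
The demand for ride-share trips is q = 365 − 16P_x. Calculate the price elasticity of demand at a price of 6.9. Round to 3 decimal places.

At P_x = 6.9, q = 254.6.
dq/dP_x = −16.
Point elasticity E = (dq/dP_x)·(P_x/q) = -16 × 6.9/254.6 ≈ -0.434.
|E| < 1, so demand is inelastic at this price.

-0.434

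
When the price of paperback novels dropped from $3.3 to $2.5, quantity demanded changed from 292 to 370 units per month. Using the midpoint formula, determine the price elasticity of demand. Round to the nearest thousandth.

%ΔQ = (370 − 292)/[(292 + 370)/2] = 78/331 ≈ 0.2356.
%ΔP = (2.5 − 3.3)/[(3.3 + 2.5)/2] = -0.8/2.9 ≈ -0.2759.
Arc elasticity E = %ΔQ/%ΔP ≈ 0.2356/-0.2759 ≈ -0.854.
|E| < 1: demand is inelastic over this range.

-0.854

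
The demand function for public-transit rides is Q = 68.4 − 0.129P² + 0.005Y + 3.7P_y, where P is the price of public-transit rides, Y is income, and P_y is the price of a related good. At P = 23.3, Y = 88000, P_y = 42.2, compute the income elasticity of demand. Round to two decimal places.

First evaluate Q: 68.4 − 0.129(23.3)² + 0.005(88000) + 3.7(42.2) = 68.4 − 70.0328 + 440 + 156.14 = 594.5072.
∂Q/∂Y = +0.005, so E_I = 0.005·(88000/594.5072) ≈ 0.74.
E_I ∈ (0,1): normal good (necessity).

0.74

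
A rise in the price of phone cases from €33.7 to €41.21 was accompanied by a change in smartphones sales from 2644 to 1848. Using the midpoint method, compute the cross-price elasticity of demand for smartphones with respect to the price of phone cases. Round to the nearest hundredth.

-1.77

%ΔQ_x = (1848 − 2644)/[(2644+1848)/2] = -796/2246 ≈ -0.3544.
%ΔP_y = (41.21 − 33.7)/[(33.7+41.21)/2] ≈ 0.2005.
E_xy = -0.3544/0.2005 ≈ -1.77.
E_xy < 0, so smartphones and phone cases are complements.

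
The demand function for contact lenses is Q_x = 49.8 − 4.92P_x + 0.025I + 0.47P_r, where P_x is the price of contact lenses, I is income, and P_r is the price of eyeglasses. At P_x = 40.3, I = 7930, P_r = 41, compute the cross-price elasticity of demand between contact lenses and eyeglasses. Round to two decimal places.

0.28

Q_x = 49.8 − 4.92(40.3) + 0.025(7930) + 0.47(41) = 49.8 − 198.276 + 198.25 + 19.27 = 69.044.
∂Q_x/∂P_r = +0.47, so E_xy = 0.47·(41/69.044) ≈ 0.28.
E_xy > 0: the goods are substitutes.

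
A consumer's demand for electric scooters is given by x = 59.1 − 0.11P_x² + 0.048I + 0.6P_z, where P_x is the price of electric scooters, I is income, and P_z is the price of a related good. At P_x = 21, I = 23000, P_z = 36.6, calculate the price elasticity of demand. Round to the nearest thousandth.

At the given point, x = 59.1 − 0.11(21)² + 0.048(23000) + 0.6(36.6) = 59.1 − 48.51 + 1104 + 21.96 = 1136.55.
∂x/∂P_x = −2·0.11·P_x = -4.62, so E_p = -4.62·(21/1136.55) ≈ -0.085.
|E_p| < 1: demand is inelastic.

-0.085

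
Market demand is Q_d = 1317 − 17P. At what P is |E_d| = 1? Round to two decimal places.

For linear demand Q_d = a − bP, E = −bP/(a − bP). |E| = 1 ⇒ bP = a − bP ⇒ P = a/(2b).
P = 1317/(2·17) ≈ 38.74.

38.74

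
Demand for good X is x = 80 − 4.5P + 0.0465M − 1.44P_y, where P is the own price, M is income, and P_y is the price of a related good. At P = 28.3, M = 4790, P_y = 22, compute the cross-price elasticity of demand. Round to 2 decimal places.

Evaluating quantity at (P, M, P_y) gives x = 80 − 4.5(28.3) + 0.0465(4790) − 1.44(22) = 80 − 127.35 + 222.735 − 31.68 = 143.705.
∂x/∂P_y = −1.44, so E_xy = -1.44·(22/143.705) ≈ -0.22.
E_xy < 0: the goods are complements.

-0.22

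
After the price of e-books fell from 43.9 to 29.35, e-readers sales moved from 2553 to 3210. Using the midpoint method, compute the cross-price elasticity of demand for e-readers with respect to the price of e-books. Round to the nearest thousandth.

%ΔQ_x = (3210 − 2553)/[(2553+3210)/2] = 657/2881.5 ≈ 0.2280.
%ΔP_y = (29.35 − 43.9)/[(43.9+29.35)/2] ≈ -0.3973.
E_xy = 0.2280/-0.3973 ≈ -0.574.
E_xy < 0, so e-readers and e-books are complements.

-0.574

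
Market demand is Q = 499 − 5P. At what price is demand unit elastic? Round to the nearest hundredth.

For linear demand Q = a − bP, E = −bP/(a − bP). |E| = 1 ⇒ bP = a − bP ⇒ P = a/(2b).
P = 499/(2·5) = 49.90.

49.90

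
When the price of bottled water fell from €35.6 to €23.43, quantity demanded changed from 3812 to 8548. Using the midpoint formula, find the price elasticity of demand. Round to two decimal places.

%ΔQ = (8548 − 3812)/[(3812 + 8548)/2] = 4736/6180 ≈ 0.7663.
%ΔP = (23.43 − 35.6)/[(35.6 + 23.43)/2] = -12.17/29.515 ≈ -0.4123.
Arc elasticity E = %ΔQ/%ΔP ≈ 0.7663/-0.4123 ≈ -1.86.
|E| > 1: demand is elastic over this range.

-1.86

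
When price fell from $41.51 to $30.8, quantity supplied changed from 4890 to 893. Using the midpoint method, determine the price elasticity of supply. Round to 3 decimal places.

%Δq = (893 − 4890)/[(4890 + 893)/2] = -3997/2891.5 ≈ -1.3823.
%Δp = (30.8 − 41.51)/[(41.51 + 30.8)/2] = -10.71/36.155 ≈ -0.2962.
Arc elasticity E = %Δq/%Δp ≈ -1.3823/-0.2962 ≈ 4.666.
|E| > 1: supply is elastic over this range.

4.666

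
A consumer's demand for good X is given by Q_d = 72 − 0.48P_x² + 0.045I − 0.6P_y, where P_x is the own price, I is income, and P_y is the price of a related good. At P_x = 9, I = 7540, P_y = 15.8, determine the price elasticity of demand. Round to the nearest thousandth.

-0.214

At the given point, Q_d = 72 − 0.48(9)² + 0.045(7540) − 0.6(15.8) = 72 − 38.88 + 339.3 − 9.48 = 362.94.
∂Q_d/∂P_x = −2·0.48·P_x = -8.64, so E_p = -8.64·(9/362.94) ≈ -0.214.
|E_p| < 1: demand is inelastic.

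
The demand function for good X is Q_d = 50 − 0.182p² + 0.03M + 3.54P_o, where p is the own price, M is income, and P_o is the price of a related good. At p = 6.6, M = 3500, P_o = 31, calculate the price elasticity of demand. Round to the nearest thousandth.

-0.062

Substituting, Q_d = 50 − 0.182(6.6)² + 0.03(3500) + 3.54(31) = 50 − 7.9279 + 105 + 109.74 = 256.8121.
∂Q_d/∂p = −2·0.182·p = -2.4024, so E_p = -2.4024·(6.6/256.8121) ≈ -0.062.
|E_p| < 1: demand is inelastic.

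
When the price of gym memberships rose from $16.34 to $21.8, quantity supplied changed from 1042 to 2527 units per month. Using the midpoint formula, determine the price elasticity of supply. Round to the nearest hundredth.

2.91

%ΔQ = (2527 − 1042)/[(1042 + 2527)/2] = 1485/1784.5 ≈ 0.8322.
%Δp = (21.8 − 16.34)/[(16.34 + 21.8)/2] = 5.46/19.07 ≈ 0.2863.
Arc elasticity E = %ΔQ/%Δp ≈ 0.8322/0.2863 ≈ 2.91.
|E| > 1: supply is elastic over this range.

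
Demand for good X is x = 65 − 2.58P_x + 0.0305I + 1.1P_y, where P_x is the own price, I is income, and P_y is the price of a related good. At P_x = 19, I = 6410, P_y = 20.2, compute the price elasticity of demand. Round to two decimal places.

-0.21

Substituting, x = 65 − 2.58(19) + 0.0305(6410) + 1.1(20.2) = 65 − 49.02 + 195.505 + 22.22 = 233.705.
∂x/∂P_x = −2.58, so E_p = (−2.58)·(19/233.705) ≈ -0.21.
|E_p| < 1: demand is inelastic.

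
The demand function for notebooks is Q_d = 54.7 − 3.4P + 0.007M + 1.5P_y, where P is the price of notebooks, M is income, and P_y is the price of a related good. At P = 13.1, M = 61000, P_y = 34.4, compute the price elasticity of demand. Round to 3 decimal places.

Q_d = 54.7 − 3.4(13.1) + 0.007(61000) + 1.5(34.4) = 54.7 − 44.54 + 427 + 51.6 = 488.76.
∂Q_d/∂P = −3.4, so E_p = (−3.4)·(13.1/488.76) ≈ -0.091.
|E_p| < 1: demand is inelastic.

-0.091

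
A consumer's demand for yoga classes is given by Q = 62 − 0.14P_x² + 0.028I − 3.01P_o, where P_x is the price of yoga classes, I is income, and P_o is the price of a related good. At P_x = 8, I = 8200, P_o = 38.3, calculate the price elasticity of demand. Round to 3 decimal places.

-0.107

Substituting, Q = 62 − 0.14(8)² + 0.028(8200) − 3.01(38.3) = 62 − 8.96 + 229.6 − 115.283 = 167.357.
∂Q/∂P_x = −2·0.14·P_x = -2.24, so E_p = -2.24·(8/167.357) ≈ -0.107.
|E_p| < 1: demand is inelastic.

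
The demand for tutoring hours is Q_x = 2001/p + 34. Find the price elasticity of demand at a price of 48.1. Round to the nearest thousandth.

At p = 48.1, Q_x = 75.6008.
dQ_x/dp = −2001/p² = −0.8649.
Point elasticity E = (dQ_x/dp)·(p/Q_x) = -0.8649 × 48.1/75.6008 ≈ -0.550.
|E| < 1, so demand is inelastic at this price.

-0.550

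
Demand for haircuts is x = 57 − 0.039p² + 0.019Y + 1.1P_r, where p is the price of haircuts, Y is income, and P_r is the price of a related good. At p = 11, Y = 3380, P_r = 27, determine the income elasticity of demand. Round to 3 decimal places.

At the given point, x = 57 − 0.039(11)² + 0.019(3380) + 1.1(27) = 57 − 4.719 + 64.22 + 29.7 = 146.201.
∂x/∂Y = +0.019, so E_I = 0.019·(3380/146.201) ≈ 0.439.
E_I ∈ (0,1): normal good (necessity).

0.439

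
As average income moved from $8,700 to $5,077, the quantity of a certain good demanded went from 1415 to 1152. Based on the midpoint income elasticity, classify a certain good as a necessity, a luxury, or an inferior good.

necessity

%ΔQ = (1152 − 1415)/[(1415+1152)/2] = -263/1283.5 ≈ -0.2049.
%ΔY = (5,077 − 8,700)/[(8,700+5,077)/2] = -3623/6888.5 ≈ -0.5259.
E_I = %ΔQ/%ΔY ≈ 0.390.
E_I ∈ (0,1): normal good (necessity).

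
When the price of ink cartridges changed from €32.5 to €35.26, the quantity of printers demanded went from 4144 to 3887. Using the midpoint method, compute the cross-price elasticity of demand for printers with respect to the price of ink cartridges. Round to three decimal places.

-0.786

%ΔQ_x = (3887 − 4144)/[(4144+3887)/2] = -257/4015.5 ≈ -0.0640.
%ΔP_y = (35.26 − 32.5)/[(32.5+35.26)/2] ≈ 0.0815.
E_xy = -0.0640/0.0815 ≈ -0.786.
E_xy < 0, so printers and ink cartridges are complements.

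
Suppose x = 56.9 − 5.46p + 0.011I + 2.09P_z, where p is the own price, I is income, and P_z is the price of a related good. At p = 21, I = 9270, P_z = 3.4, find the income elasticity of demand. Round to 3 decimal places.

1.987

First evaluate x: 56.9 − 5.46(21) + 0.011(9270) + 2.09(3.4) = 56.9 − 114.66 + 101.97 + 7.106 = 51.316.
∂x/∂I = +0.011, so E_I = 0.011·(9270/51.316) ≈ 1.987.
E_I > 1: normal good (luxury).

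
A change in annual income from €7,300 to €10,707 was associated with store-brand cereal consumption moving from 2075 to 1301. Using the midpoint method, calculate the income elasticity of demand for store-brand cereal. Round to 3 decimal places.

%ΔQ = (1301 − 2075)/[(2075+1301)/2] = -774/1688 ≈ -0.4585.
%ΔI = (10,707 − 7,300)/[(7,300+10,707)/2] = 3407/9003.5 ≈ 0.3784.
E_I = %ΔQ/%ΔI ≈ -1.212.
E_I < 0: inferior good.

-1.212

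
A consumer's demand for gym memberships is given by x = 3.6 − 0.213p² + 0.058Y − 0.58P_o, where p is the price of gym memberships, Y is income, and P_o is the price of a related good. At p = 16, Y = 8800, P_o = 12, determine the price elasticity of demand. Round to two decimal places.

First evaluate x: 3.6 − 0.213(16)² + 0.058(8800) − 0.58(12) = 3.6 − 54.528 + 510.4 − 6.96 = 452.512.
∂x/∂p = −2·0.213·p = -6.816, so E_p = -6.816·(16/452.512) ≈ -0.24.
|E_p| < 1: demand is inelastic.

-0.24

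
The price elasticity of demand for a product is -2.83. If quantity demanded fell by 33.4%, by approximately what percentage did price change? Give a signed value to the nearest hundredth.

11.80

%ΔQ ≈ E × %ΔP ⇒ %ΔP = %ΔQ / E = (-33.4%)/(-2.83) ≈ 11.80%.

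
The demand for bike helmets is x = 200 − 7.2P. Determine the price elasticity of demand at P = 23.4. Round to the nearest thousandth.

-5.345

At P = 23.4, x = 31.52.
dx/dP = −7.2.
Point elasticity E = (dx/dP)·(P/x) = -7.2 × 23.4/31.52 ≈ -5.345.
|E| > 1, so demand is elastic at this price.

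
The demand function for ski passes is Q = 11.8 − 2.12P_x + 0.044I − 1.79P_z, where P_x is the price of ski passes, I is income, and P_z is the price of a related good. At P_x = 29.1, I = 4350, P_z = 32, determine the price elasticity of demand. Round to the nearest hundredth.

-0.73

Substituting, Q = 11.8 − 2.12(29.1) + 0.044(4350) − 1.79(32) = 11.8 − 61.692 + 191.4 − 57.28 = 84.228.
∂Q/∂P_x = −2.12, so E_p = (−2.12)·(29.1/84.228) ≈ -0.73.
|E_p| < 1: demand is inelastic.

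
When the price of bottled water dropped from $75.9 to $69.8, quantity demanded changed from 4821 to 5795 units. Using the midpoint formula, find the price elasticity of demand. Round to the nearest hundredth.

%ΔQ = (5795 − 4821)/[(4821 + 5795)/2] = 974/5308 ≈ 0.1835.
%Δp = (69.8 − 75.9)/[(75.9 + 69.8)/2] = -6.1/72.85 ≈ -0.0837.
Arc elasticity E = %ΔQ/%Δp ≈ 0.1835/-0.0837 ≈ -2.19.
|E| > 1: demand is elastic over this range.

-2.19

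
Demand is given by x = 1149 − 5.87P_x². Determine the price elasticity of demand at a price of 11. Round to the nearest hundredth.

At P_x = 11, x = 438.73.
dx/dP_x = −2·5.87·P_x = −129.14.
Point elasticity E = (dx/dP_x)·(P_x/x) = -129.14 × 11/438.73 ≈ -3.24.
|E| > 1, so demand is elastic at this price.

-3.24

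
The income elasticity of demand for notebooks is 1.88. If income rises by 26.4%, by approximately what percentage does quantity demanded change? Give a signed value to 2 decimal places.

49.63

%ΔQ ≈ E × %ΔI = (1.88) × (26.4%) ≈ 49.63%.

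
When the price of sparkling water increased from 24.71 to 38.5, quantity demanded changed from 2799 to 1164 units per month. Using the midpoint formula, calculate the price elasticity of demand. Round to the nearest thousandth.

%Δq = (1164 − 2799)/[(2799 + 1164)/2] = -1635/1981.5 ≈ -0.8251.
%ΔP = (38.5 − 24.71)/[(24.71 + 38.5)/2] = 13.79/31.605 ≈ 0.4363.
Arc elasticity E = %Δq/%ΔP ≈ -0.8251/0.4363 ≈ -1.891.
|E| > 1: demand is elastic over this range.

-1.891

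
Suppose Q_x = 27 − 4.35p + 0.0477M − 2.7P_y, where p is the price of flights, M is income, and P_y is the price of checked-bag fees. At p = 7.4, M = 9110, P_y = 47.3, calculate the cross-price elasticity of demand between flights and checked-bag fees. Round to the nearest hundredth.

-0.42

Evaluating quantity at (p, M, P_y) gives Q_x = 27 − 4.35(7.4) + 0.0477(9110) − 2.7(47.3) = 27 − 32.19 + 434.547 − 127.71 = 301.647.
∂Q_x/∂P_y = −2.7, so E_xy = -2.7·(47.3/301.647) ≈ -0.42.
E_xy < 0: the goods are complements.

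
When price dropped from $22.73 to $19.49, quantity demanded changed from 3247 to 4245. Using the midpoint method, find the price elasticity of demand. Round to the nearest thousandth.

%Δq = (4245 − 3247)/[(3247 + 4245)/2] = 998/3746 ≈ 0.2664.
%ΔP = (19.49 − 22.73)/[(22.73 + 19.49)/2] = -3.24/21.11 ≈ -0.1535.
Arc elasticity E = %Δq/%ΔP ≈ 0.2664/-0.1535 ≈ -1.736.
|E| > 1: demand is elastic over this range.

-1.736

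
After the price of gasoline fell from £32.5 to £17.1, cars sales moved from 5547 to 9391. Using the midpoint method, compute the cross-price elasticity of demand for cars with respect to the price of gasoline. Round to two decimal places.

%ΔQ_x = (9391 − 5547)/[(5547+9391)/2] = 3844/7469 ≈ 0.5147.
%ΔP_y = (17.1 − 32.5)/[(32.5+17.1)/2] ≈ -0.6210.
E_xy = 0.5147/-0.6210 ≈ -0.83.
E_xy < 0, so cars and gasoline are complements.

-0.83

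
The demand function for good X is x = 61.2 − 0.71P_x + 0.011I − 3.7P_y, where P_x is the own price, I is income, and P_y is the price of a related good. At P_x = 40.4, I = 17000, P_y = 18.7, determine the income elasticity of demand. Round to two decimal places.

First evaluate x: 61.2 − 0.71(40.4) + 0.011(17000) − 3.7(18.7) = 61.2 − 28.684 + 187 − 69.19 = 150.326.
∂x/∂I = +0.011, so E_I = 0.011·(17000/150.326) ≈ 1.24.
E_I > 1: normal good (luxury).

1.24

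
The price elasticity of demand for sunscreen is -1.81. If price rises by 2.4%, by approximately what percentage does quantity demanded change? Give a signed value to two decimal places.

%ΔQ ≈ E × %ΔP = (-1.81) × (2.4%) ≈ -4.34%.

-4.34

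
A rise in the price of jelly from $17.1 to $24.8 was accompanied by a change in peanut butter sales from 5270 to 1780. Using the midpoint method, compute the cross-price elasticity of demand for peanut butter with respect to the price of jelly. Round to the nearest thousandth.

%ΔQ_x = (1780 − 5270)/[(5270+1780)/2] = -3490/3525 ≈ -0.9901.
%ΔP_y = (24.8 − 17.1)/[(17.1+24.8)/2] ≈ 0.3675.
E_xy = -0.9901/0.3675 ≈ -2.694.
E_xy < 0, so peanut butter and jelly are complements.

-2.694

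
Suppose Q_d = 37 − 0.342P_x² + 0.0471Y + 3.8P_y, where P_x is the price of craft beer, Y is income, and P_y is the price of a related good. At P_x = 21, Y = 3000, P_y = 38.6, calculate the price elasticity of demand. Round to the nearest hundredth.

-1.73

At the given point, Q_d = 37 − 0.342(21)² + 0.0471(3000) + 3.8(38.6) = 37 − 150.822 + 141.3 + 146.68 = 174.158.
∂Q_d/∂P_x = −2·0.342·P_x = -14.364, so E_p = -14.364·(21/174.158) ≈ -1.73.
|E_p| > 1: demand is elastic.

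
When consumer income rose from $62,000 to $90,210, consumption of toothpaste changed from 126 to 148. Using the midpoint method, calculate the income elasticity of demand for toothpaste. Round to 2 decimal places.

%ΔQ = (148 − 126)/[(126+148)/2] = 22/137 ≈ 0.1606.
%ΔI = (90,210 − 62,000)/[(62,000+90,210)/2] = 28210/76105 ≈ 0.3707.
E_I = %ΔQ/%ΔI ≈ 0.43.
E_I ∈ (0,1): normal good (necessity).

0.43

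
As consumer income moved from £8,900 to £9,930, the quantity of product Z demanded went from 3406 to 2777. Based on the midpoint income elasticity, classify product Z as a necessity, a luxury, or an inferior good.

%ΔQ = (2777 − 3406)/[(3406+2777)/2] = -629/3091.5 ≈ -0.2035.
%ΔM = (9,930 − 8,900)/[(8,900+9,930)/2] = 1030/9415 ≈ 0.1094.
E_I = %ΔQ/%ΔM ≈ -1.860.
E_I < 0: inferior good.

inferior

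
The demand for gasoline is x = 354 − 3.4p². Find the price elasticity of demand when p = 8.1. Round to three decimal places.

-3.408

At p = 8.1, x = 130.926.
dx/dp = −2·3.4·p = −55.08.
Point elasticity E = (dx/dp)·(p/x) = -55.08 × 8.1/130.926 ≈ -3.408.
|E| > 1, so demand is elastic at this price.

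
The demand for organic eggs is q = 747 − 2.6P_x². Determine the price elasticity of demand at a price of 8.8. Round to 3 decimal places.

-0.738

At P_x = 8.8, q = 545.656.
dq/dP_x = −2·2.6·P_x = −45.76.
Point elasticity E = (dq/dP_x)·(P_x/q) = -45.76 × 8.8/545.656 ≈ -0.738.
|E| < 1, so demand is inelastic at this price.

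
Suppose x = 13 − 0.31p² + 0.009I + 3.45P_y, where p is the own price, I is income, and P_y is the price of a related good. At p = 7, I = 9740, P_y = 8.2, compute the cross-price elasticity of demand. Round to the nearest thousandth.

Evaluating quantity at (p, I, P_y) gives x = 13 − 0.31(7)² + 0.009(9740) + 3.45(8.2) = 13 − 15.19 + 87.66 + 28.29 = 113.76.
∂x/∂P_y = +3.45, so E_xy = 3.45·(8.2/113.76) ≈ 0.249.
E_xy > 0: the goods are substitutes.

0.249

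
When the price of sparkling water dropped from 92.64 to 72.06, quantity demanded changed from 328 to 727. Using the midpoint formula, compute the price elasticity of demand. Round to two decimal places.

%ΔQ = (727 − 328)/[(328 + 727)/2] = 399/527.5 ≈ 0.7564.
%Δp = (72.06 − 92.64)/[(92.64 + 72.06)/2] = -20.58/82.35 ≈ -0.2499.
Arc elasticity E = %ΔQ/%Δp ≈ 0.7564/-0.2499 ≈ -3.03.
|E| > 1: demand is elastic over this range.

-3.03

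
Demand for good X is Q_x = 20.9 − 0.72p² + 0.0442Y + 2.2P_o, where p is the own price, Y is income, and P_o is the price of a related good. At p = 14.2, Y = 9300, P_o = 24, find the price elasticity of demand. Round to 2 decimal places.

Substituting, Q_x = 20.9 − 0.72(14.2)² + 0.0442(9300) + 2.2(24) = 20.9 − 145.1808 + 411.06 + 52.8 = 339.5792.
∂Q_x/∂p = −2·0.72·p = -20.448, so E_p = -20.448·(14.2/339.5792) ≈ -0.86.
|E_p| < 1: demand is inelastic.

-0.86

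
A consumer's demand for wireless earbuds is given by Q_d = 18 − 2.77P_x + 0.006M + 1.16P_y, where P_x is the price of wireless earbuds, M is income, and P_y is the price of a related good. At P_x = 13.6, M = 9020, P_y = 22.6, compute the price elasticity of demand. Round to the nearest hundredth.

-0.62

Q_d = 18 − 2.77(13.6) + 0.006(9020) + 1.16(22.6) = 18 − 37.672 + 54.12 + 26.216 = 60.664.
∂Q_d/∂P_x = −2.77, so E_p = (−2.77)·(13.6/60.664) ≈ -0.62.
|E_p| < 1: demand is inelastic.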